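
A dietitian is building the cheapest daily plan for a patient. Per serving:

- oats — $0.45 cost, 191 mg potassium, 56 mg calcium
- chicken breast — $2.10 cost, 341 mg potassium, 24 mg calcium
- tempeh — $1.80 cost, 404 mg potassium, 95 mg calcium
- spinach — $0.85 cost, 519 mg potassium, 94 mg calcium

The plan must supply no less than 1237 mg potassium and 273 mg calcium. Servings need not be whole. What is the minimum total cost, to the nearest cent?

At the optimum either one food covers both requirements or two foods hit both targets exactly; no other combination can be cheaper.
oats only: max(1237/191, 273/56) = 6.476 servings → $2.91.
chicken breast only: max(1237/341, 273/24) = 11.38 servings → $23.89.
tempeh only: max(1237/404, 273/95) = 3.062 servings → $5.51.
spinach only: max(1237/519, 273/94) = 2.904 servings → $2.47.
oats + chicken breast with both tight: 4.369 servings and 1.18 servings → $4.44.
oats + tempeh: intersection lies outside the first quadrant.
oats + spinach with both tight: 2.287 servings and 1.542 servings → $2.34.
chicken breast + tempeh with both tight: 0.3182 servings and 2.793 servings → $5.70.
chicken breast + spinach: intersection lies outside the first quadrant.
tempeh + spinach with both tight: 2.243 servings and 0.6376 servings → $4.58.
So the least-cost plan costs $2.34.

$2.34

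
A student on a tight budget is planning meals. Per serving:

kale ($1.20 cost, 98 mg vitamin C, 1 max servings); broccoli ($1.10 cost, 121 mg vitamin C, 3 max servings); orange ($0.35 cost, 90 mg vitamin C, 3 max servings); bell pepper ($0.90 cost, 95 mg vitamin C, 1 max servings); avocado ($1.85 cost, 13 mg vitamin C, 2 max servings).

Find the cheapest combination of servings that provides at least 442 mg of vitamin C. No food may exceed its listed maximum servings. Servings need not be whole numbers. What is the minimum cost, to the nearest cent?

Cost per mg of vitamin C: orange $0.0039, broccoli $0.0091, bell pepper $0.0095, kale $0.0122, avocado $0.1423.
Take 3 servings of orange: +270.0 mg vitamin C for $1.05 (total $1.05, still need 172.0 mg).
Take 1.421 servings of broccoli: +172.0 mg vitamin C for $1.56 (total $2.61, still need 0.0 mg).
Greedy by cheapest-per-mg is optimal for a single linear constraint, so the minimum cost is $2.61.

$2.61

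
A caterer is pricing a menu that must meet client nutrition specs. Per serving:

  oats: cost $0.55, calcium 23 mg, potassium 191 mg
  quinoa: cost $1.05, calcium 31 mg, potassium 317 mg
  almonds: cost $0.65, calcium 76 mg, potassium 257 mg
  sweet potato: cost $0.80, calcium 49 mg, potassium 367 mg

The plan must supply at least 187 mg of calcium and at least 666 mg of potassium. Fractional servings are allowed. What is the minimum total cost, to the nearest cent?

oats only: max(187/23, 666/191) = 8.13 servings → $4.47.
quinoa only: max(187/31, 666/317) = 6.032 servings → $6.33.
almonds only: max(187/76, 666/257) = 2.591 servings → $1.68.
sweet potato only: max(187/49, 666/367) = 3.816 servings → $3.05.
oats + quinoa: the both-tight solution has a negative serving — not a feasible corner.
oats + almonds with both tight: 0.2972 servings and 2.371 servings → $1.70.
oats + sweet potato: the both-tight solution has a negative serving — not a feasible corner.
quinoa + almonds with both tight: 0.1586 servings and 2.396 servings → $1.72.
quinoa + sweet potato with both targets exact would need a negative amount; discard.
almonds + sweet potato with both tight: 2.353 servings and 0.1671 servings → $1.66.
The minimum over all feasible corners is $1.66.

$1.66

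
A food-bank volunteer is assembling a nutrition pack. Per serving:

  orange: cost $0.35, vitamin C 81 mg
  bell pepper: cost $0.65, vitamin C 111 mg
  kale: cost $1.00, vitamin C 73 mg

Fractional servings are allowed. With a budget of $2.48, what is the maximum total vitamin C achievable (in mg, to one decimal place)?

Vitamin C per dollar: orange 231.4, bell pepper 170.8, kale 73.
With no serving limits, spend the whole cost allowance on orange: $2.48 / $0.35 × 81 mg = 573.9 mg.

573.9 mg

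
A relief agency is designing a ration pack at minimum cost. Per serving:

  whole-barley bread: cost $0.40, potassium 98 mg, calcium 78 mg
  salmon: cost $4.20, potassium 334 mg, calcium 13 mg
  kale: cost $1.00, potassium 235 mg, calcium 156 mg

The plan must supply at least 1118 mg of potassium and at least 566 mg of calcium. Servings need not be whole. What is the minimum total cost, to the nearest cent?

$4.56

Compare the cost at each extreme point of the feasible region.
whole-barley bread only: max(1118/98, 566/78) = 11.41 servings → $4.56.
salmon only: max(1118/334, 566/13) = 43.54 servings → $182.86.
kale only: max(1118/235, 566/156) = 4.757 servings → $4.76.
whole-barley bread + salmon with both tight: 7.043 servings and 1.281 servings → $8.20.
whole-barley bread + kale: the both-tight solution has a negative serving — not a feasible corner.
salmon + kale with both tight: 0.844 servings and 3.558 servings → $7.10.
So the least-cost plan costs $4.56.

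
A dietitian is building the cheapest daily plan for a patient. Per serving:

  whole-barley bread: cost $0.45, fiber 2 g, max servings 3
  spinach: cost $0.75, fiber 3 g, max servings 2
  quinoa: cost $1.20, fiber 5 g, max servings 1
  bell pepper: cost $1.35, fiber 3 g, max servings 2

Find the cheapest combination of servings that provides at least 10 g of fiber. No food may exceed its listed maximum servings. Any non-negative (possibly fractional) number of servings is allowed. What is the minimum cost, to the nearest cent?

$2.31

Cost per g of fiber: whole-barley bread $0.2250, quinoa $0.2400, spinach $0.2500, bell pepper $0.4500.
Take 3 servings of whole-barley bread: +6.0 g fiber for $1.35 (total $1.35, still need 4.0 g).
Take 0.8 servings of quinoa: +4.0 g fiber for $0.96 (total $2.31, still need 0.0 g).
Greedy by cheapest-per-g is optimal for a single linear constraint, so the minimum cost is $2.31.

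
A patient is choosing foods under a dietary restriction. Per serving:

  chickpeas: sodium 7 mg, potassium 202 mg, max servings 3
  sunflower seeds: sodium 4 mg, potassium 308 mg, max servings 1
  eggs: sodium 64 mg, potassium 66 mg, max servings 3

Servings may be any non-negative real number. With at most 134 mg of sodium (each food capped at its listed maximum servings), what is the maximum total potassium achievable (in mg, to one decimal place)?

Potassium per mg sodium: sunflower seeds 77, chickpeas 28.86, eggs 1.031.
Take 1 serving of sunflower seeds: uses 4 mg sodium, +308.0 mg potassium (running total 308.0 mg).
Take 3 servings of chickpeas: uses 21 mg sodium, +606.0 mg potassium (running total 914.0 mg).
Take 1.703 servings of eggs: uses 109 mg sodium, +112.4 mg potassium (running total 1026.4 mg).
Filling greedily by potassium-per-mg sodium is optimal for one linear limit, giving 1026.4 mg.

1026.4 mg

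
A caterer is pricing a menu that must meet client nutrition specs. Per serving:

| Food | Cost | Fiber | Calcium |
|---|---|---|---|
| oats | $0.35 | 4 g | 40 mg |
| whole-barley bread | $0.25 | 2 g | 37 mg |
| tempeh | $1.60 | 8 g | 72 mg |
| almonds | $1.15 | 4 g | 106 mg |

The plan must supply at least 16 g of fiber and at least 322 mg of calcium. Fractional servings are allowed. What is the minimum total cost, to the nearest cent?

$2.18

Two binding constraints pin down two serving amounts, so the optimal mix uses at most two foods. The candidates are each food alone (scaled to the tighter of fiber/calcium) and each pair with both constraints tight.
oats only: max(16/4, 322/40) = 8.05 servings → $2.82.
whole-barley bread only: max(16/2, 322/37) = 8.703 servings → $2.18.
tempeh only: max(16/8, 322/72) = 4.472 servings → $7.16.
almonds only: max(16/4, 322/106) = 4 servings → $4.60.
oats + whole-barley bread with both targets exact would need a negative amount; discard.
oats + tempeh with both targets exact would need a negative amount; discard.
oats + almonds with both tight: 1.545 servings and 2.455 servings → $3.36.
whole-barley bread + tempeh: intersection lies outside the first quadrant.
whole-barley bread + almonds with both tight: 6.375 servings and 0.8125 servings → $2.53.
tempeh + almonds with both tight: 0.7286 servings and 2.543 servings → $4.09.
Cheapest feasible corner: $2.18.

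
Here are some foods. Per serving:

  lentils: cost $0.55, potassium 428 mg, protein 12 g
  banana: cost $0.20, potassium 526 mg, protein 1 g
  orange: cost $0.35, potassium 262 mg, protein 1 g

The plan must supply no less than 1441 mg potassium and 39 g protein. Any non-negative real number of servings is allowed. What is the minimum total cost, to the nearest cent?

lentils only: max(1441/428, 39/12) = 3.367 servings → $1.85.
banana only: max(1441/526, 39/1) = 39 servings → $7.80.
orange only: max(1441/262, 39/1) = 39 servings → $13.65.
lentils + banana with both tight: 3.242 servings and 0.102 servings → $1.80.
lentils + orange with both tight: 3.232 servings and 0.2209 servings → $1.85.
banana + orange with both targets exact would need a negative amount; discard.
Cheapest feasible corner: $1.80.

$1.80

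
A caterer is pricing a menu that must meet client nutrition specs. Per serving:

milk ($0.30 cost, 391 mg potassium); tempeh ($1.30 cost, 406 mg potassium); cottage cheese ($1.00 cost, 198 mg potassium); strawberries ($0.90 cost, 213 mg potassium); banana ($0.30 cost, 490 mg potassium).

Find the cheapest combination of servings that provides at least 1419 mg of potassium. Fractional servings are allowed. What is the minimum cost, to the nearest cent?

$0.87

Cost per mg of potassium: banana $0.0006, milk $0.0008, tempeh $0.0032, strawberries $0.0042, cottage cheese $0.0051.
With no serving limits, use only banana: 1419 mg / 490 mg = 2.896 servings × $0.30 = $0.87.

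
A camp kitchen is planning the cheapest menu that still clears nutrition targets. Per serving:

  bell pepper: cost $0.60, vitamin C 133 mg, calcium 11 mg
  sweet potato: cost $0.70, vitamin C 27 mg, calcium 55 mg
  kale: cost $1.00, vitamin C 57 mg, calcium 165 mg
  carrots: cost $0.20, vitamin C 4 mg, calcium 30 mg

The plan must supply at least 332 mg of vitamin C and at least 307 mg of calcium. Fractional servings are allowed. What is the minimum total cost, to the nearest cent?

Compare the cost at each extreme point of the feasible region.
bell pepper only: max(332/133, 307/11) = 27.91 servings → $16.75.
sweet potato only: max(332/27, 307/55) = 12.3 servings → $8.61.
kale only: max(332/57, 307/165) = 5.825 servings → $5.82.
carrots only: max(332/4, 307/30) = 83 servings → $16.60.
bell pepper + sweet potato with both tight: 1.421 servings and 5.298 servings → $4.56.
bell pepper + kale with both tight: 1.749 servings and 1.744 servings → $2.79.
bell pepper + carrots with both tight: 2.213 servings and 9.422 servings → $3.21.
sweet potato + kale: intersection lies outside the first quadrant.
sweet potato + carrots: the both-tight solution has a negative serving — not a feasible corner.
kale + carrots: the both-tight solution has a negative serving — not a feasible corner.
The minimum over all feasible corners is $2.79.

$2.79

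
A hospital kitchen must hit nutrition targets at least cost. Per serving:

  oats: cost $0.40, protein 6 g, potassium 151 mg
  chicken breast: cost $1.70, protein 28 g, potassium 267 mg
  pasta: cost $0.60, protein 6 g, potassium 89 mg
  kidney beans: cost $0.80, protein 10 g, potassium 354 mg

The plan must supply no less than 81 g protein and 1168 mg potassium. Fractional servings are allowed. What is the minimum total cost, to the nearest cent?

$5.07

At the optimum either one food covers both requirements or two foods hit both targets exactly; no other combination can be cheaper.
oats only: max(81/6, 1168/151) = 13.5 servings → $5.40.
chicken breast only: max(81/28, 1168/267) = 4.375 servings → $7.44.
pasta only: max(81/6, 1168/89) = 13.5 servings → $8.10.
kidney beans only: max(81/10, 1168/354) = 8.1 servings → $6.48.
oats + chicken breast with both tight: 4.218 servings and 1.989 servings → $5.07.
oats + pasta: the both-tight solution has a negative serving — not a feasible corner.
oats + kidney beans: the both-tight solution has a negative serving — not a feasible corner.
chicken breast + pasta with both tight: 0.2258 servings and 12.45 servings → $7.85.
chicken breast + kidney beans with both tight: 2.347 servings and 1.53 servings → $5.21.
pasta + kidney beans with both targets exact would need a negative amount; discard.
Cheapest feasible corner: $5.07.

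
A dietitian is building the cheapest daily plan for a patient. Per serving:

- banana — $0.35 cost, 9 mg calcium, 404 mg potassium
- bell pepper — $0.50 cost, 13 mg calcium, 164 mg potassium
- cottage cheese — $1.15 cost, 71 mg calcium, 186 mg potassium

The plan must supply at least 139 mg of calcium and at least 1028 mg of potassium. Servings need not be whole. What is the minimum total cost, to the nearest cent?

$2.61

For a min-cost LP with two ≥-constraints, a basic feasible solution has at most two positive variables.
banana only: max(139/9, 1028/404) = 15.44 servings → $5.41.
bell pepper only: max(139/13, 1028/164) = 10.69 servings → $5.35.
cottage cheese only: max(139/71, 1028/186) = 5.527 servings → $6.36.
banana + bell pepper with both targets exact would need a negative amount; discard.
banana + cottage cheese with both tight: 1.745 servings and 1.737 servings → $2.61.
bell pepper + cottage cheese with both tight: 5.109 servings and 1.022 servings → $3.73.
So the least-cost plan costs $2.61.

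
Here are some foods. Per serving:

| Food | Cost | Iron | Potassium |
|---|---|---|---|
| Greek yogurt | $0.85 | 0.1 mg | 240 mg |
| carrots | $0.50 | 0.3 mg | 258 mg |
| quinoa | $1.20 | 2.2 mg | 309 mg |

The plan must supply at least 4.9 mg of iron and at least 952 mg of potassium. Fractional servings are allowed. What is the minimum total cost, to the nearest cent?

$3.08

For a min-cost LP with two ≥-constraints, a basic feasible solution has at most two positive variables.
Greek yogurt only: max(4.9/0.1, 952/240) = 49 servings → $41.65.
carrots only: max(4.9/0.3, 952/258) = 16.33 servings → $8.17.
quinoa only: max(4.9/2.2, 952/309) = 3.081 servings → $3.70.
Greek yogurt + carrots: intersection lies outside the first quadrant.
Greek yogurt + quinoa with both tight: 1.167 servings and 2.174 servings → $3.60.
carrots + quinoa with both tight: 1.222 servings and 2.061 servings → $3.08.
The minimum over all feasible corners is $3.08.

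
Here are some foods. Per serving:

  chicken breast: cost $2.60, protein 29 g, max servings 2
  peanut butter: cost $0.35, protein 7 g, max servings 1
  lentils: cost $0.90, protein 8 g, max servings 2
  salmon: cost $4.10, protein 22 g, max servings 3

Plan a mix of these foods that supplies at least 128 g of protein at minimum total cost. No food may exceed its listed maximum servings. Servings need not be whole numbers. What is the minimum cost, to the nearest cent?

Cost per g of protein: peanut butter $0.0500, chicken breast $0.0897, lentils $0.1125, salmon $0.1864.
Take 1 serving of peanut butter: +7.0 g protein for $0.35 (total $0.35, still need 121.0 g).
Take 2 servings of chicken breast: +58.0 g protein for $5.20 (total $5.55, still need 63.0 g).
Take 2 servings of lentils: +16.0 g protein for $1.80 (total $7.35, still need 47.0 g).
Take 2.136 servings of salmon: +47.0 g protein for $8.76 (total $16.11, still need 0.0 g).
Greedy by cheapest-per-g is optimal for a single linear constraint, so the minimum cost is $16.11.

$16.11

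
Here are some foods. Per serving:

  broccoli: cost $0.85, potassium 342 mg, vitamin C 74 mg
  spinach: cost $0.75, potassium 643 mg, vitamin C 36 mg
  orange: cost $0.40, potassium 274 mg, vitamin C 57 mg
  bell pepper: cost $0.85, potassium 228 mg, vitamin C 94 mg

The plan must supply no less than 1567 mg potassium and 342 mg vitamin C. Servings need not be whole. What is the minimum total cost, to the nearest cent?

At the optimum either one food covers both requirements or two foods hit both targets exactly; no other combination can be cheaper.
broccoli only: max(1567/342, 342/74) = 4.622 servings → $3.93.
spinach only: max(1567/643, 342/36) = 9.5 servings → $7.12.
orange only: max(1567/274, 342/57) = 6 servings → $2.40.
bell pepper only: max(1567/228, 342/94) = 6.873 servings → $5.84.
broccoli + spinach: the both-tight solution has a negative serving — not a feasible corner.
broccoli + orange with both targets exact would need a negative amount; discard.
broccoli + bell pepper with both tight: 4.538 servings and 0.06585 servings → $3.91.
spinach + orange: the both-tight solution has a negative serving — not a feasible corner.
spinach + bell pepper with both tight: 1.327 servings and 3.13 servings → $3.66.
orange + bell pepper with both tight: 5.433 servings and 0.344 servings → $2.47.
So the least-cost plan costs $2.40.

$2.40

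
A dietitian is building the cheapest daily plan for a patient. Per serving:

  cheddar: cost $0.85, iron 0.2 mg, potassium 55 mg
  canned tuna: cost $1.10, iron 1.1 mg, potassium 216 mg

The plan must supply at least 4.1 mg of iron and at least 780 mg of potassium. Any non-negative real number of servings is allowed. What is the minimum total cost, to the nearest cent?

For a min-cost LP with two ≥-constraints, a basic feasible solution has at most two positive variables.
cheddar only: max(4.1/0.2, 780/55) = 20.5 servings → $17.43.
canned tuna only: max(4.1/1.1, 780/216) = 3.727 servings → $4.10.
cheddar + canned tuna with both targets exact would need a negative amount; discard.
The minimum over all feasible corners is $4.10.

$4.10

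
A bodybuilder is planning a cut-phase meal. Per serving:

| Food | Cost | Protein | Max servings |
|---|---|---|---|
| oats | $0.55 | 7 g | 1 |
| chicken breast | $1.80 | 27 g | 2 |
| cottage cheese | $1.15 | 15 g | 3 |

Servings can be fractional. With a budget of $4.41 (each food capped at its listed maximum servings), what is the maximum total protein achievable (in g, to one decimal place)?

64.6 g

Protein per dollar: chicken breast 15, cottage cheese 13.04, oats 12.73.
Take 2 servings of chicken breast: spends $3.60, +54.0 g protein (running total 54.0 g).
Take 0.7043 servings of cottage cheese: spends $0.81, +10.6 g protein (running total 64.6 g).
Greedy by best ratio exhausts the cost allowance optimally: 64.6 g.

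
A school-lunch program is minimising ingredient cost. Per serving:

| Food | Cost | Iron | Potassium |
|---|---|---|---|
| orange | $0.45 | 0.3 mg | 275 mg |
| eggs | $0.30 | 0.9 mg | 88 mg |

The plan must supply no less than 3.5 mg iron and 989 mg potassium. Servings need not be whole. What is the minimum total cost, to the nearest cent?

$2.09

At the optimum either one food covers both requirements or two foods hit both targets exactly; no other combination can be cheaper.
orange only: max(3.5/0.3, 989/275) = 11.67 servings → $5.25.
eggs only: max(3.5/0.9, 989/88) = 11.24 servings → $3.37.
orange + eggs with both tight: 2.633 servings and 3.011 servings → $2.09.
Cheapest feasible corner: $2.09.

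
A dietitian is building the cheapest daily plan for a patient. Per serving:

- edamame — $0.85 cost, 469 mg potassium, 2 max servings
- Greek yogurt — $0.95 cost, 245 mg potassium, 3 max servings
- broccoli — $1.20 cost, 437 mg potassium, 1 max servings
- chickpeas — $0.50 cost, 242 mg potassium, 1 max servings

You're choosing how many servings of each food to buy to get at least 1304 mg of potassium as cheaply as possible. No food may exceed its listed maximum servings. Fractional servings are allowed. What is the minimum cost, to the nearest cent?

Cost per mg of potassium: edamame $0.0018, chickpeas $0.0021, broccoli $0.0027, Greek yogurt $0.0039.
Take 2 servings of edamame: +938.0 mg potassium for $1.70 (total $1.70, still need 366.0 mg).
Take 1 serving of chickpeas: +242.0 mg potassium for $0.50 (total $2.20, still need 124.0 mg).
Take 0.2838 servings of broccoli: +124.0 mg potassium for $0.34 (total $2.54, still need 0.0 mg).
Filling from the cheapest source first is optimal under one linear minimum: $2.54.

$2.54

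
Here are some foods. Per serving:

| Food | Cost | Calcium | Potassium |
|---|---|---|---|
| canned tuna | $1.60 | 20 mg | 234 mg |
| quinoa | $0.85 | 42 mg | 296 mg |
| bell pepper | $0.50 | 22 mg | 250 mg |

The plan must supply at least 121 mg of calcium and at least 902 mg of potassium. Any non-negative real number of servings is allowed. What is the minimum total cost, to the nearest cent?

$2.48

An LP optimum is at a vertex; with two nutrient constraints at most two foods are used. Check each candidate.
canned tuna only: max(121/20, 902/234) = 6.05 servings → $9.68.
quinoa only: max(121/42, 902/296) = 3.047 servings → $2.59.
bell pepper only: max(121/22, 902/250) = 5.5 servings → $2.75.
canned tuna + quinoa with both tight: 0.5292 servings and 2.629 servings → $3.08.
canned tuna + bell pepper: intersection lies outside the first quadrant.
quinoa + bell pepper with both tight: 2.609 servings and 0.5186 servings → $2.48.
Cheapest feasible corner: $2.48.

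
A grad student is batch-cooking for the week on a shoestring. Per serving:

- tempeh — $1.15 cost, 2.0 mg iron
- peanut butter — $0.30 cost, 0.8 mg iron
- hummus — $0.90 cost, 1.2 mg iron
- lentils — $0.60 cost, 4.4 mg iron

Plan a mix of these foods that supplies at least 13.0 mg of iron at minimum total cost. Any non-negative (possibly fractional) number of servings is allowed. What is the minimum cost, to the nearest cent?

Cost per mg of iron: lentils $0.1364, peanut butter $0.3750, tempeh $0.5750, hummus $0.7500.
With no serving limits, use only lentils: 13.0 mg / 4.4 mg = 2.955 servings × $0.60 = $1.77.

$1.77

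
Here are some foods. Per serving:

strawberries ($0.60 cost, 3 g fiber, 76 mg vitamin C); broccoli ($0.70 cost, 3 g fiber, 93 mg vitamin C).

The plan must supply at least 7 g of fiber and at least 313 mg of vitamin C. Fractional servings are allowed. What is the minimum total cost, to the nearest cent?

$2.36

Two binding constraints pin down two serving amounts, so the optimal mix uses at most two foods. The candidates are each food alone (scaled to the tighter of fiber/vitamin C) and each pair with both constraints tight.
strawberries only: max(7/3, 313/76) = 4.118 servings → $2.47.
broccoli only: max(7/3, 313/93) = 3.366 servings → $2.36.
strawberries + broccoli: intersection lies outside the first quadrant.
So the least-cost plan costs $2.36.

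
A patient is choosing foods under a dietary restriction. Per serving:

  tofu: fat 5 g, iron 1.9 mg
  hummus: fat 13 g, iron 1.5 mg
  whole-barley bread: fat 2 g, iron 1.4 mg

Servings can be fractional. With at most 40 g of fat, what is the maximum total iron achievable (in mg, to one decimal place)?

Iron per g fat: whole-barley bread 0.7, tofu 0.38, hummus 0.1154.
With no serving limits, spend the whole fat allowance on whole-barley bread: 40 g / 2 g × 1.4 mg = 28.0 mg.

28.0 mg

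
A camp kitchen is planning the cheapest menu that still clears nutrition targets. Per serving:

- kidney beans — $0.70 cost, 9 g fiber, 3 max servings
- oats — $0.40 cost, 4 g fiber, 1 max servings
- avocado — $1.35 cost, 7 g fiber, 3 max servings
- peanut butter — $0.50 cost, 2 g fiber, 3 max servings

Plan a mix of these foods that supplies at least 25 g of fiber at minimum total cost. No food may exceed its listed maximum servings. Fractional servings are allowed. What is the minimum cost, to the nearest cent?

$1.94

Cost per g of fiber: kidney beans $0.0778, oats $0.1000, avocado $0.1929, peanut butter $0.2500.
Take 2.778 servings of kidney beans: +25.0 g fiber for $1.94 (total $1.94, still need 0.0 g).
Greedy by cheapest-per-g is optimal for a single linear constraint, so the minimum cost is $1.94.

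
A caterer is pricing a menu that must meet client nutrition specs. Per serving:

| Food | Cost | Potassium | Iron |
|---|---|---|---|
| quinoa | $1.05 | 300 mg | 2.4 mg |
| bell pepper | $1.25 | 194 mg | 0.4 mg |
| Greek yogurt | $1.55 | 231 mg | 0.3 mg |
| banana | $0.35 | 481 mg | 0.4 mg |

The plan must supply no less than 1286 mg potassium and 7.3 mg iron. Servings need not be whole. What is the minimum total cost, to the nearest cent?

$3.35

quinoa only: max(1286/300, 7.3/2.4) = 4.287 servings → $4.50.
bell pepper only: max(1286/194, 7.3/0.4) = 18.25 servings → $22.81.
Greek yogurt only: max(1286/231, 7.3/0.3) = 24.33 servings → $37.72.
banana only: max(1286/481, 7.3/0.4) = 18.25 servings → $6.39.
quinoa + bell pepper with both tight: 2.609 servings and 2.594 servings → $5.98.
quinoa + Greek yogurt with both tight: 2.8 servings and 1.93 servings → $5.93.
quinoa + banana with both tight: 2.897 servings and 0.8666 servings → $3.35.
bell pepper + Greek yogurt: intersection lies outside the first quadrant.
bell pepper + banana: intersection lies outside the first quadrant.
Greek yogurt + banana: the both-tight solution has a negative serving — not a feasible corner.
The minimum over all feasible corners is $3.35.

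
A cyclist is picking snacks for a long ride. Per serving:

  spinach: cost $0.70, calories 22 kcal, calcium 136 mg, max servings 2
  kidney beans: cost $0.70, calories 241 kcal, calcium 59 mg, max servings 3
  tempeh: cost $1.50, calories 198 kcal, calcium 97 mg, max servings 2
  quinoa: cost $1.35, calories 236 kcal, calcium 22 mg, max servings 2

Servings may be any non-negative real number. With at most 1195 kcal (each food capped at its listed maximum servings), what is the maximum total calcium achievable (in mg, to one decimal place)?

Calcium per kcal: spinach 6.182, tempeh 0.4899, kidney beans 0.2448, quinoa 0.09322.
Take 2 servings of spinach: uses 44 kcal, +272.0 mg calcium (running total 272.0 mg).
Take 2 servings of tempeh: uses 396 kcal, +194.0 mg calcium (running total 466.0 mg).
Take 3 servings of kidney beans: uses 723 kcal, +177.0 mg calcium (running total 643.0 mg).
Take 0.1356 servings of quinoa: uses 32 kcal, +3.0 mg calcium (running total 646.0 mg).
Greedy by best ratio exhausts the calories allowance optimally: 646.0 mg.

646.0 mg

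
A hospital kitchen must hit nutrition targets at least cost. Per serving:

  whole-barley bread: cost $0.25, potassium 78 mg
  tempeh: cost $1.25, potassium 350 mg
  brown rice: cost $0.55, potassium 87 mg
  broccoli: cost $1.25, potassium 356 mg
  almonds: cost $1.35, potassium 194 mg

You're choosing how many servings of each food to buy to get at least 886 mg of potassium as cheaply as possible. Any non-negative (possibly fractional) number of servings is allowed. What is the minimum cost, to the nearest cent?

Cost per mg of potassium: whole-barley bread $0.0032, broccoli $0.0035, tempeh $0.0036, brown rice $0.0063, almonds $0.0070.
With no serving limits, use only whole-barley bread: 886 mg / 78 mg = 11.36 servings × $0.25 = $2.84.

$2.84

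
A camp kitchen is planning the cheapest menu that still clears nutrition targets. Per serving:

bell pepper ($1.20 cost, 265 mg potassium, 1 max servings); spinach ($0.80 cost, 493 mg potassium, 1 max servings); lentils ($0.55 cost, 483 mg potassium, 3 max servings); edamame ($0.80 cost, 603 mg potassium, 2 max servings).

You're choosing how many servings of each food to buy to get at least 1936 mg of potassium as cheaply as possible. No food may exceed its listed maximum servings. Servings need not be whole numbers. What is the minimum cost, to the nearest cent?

Cost per mg of potassium: lentils $0.0011, edamame $0.0013, spinach $0.0016, bell pepper $0.0045.
Take 3 servings of lentils: +1449.0 mg potassium for $1.65 (total $1.65, still need 487.0 mg).
Take 0.8076 servings of edamame: +487.0 mg potassium for $0.65 (total $2.30, still need 0.0 mg).
Filling from the cheapest source first is optimal under one linear minimum: $2.30.

$2.30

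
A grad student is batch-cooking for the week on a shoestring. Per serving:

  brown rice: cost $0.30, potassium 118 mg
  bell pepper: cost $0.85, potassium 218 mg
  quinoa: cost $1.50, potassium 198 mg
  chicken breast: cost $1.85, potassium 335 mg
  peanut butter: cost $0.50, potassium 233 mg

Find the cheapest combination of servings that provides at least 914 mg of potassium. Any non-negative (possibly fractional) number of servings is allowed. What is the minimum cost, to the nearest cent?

Cost per mg of potassium: peanut butter $0.0021, brown rice $0.0025, bell pepper $0.0039, chicken breast $0.0055, quinoa $0.0076.
With no serving limits, use only peanut butter: 914 mg / 233 mg = 3.923 servings × $0.50 = $1.96.

$1.96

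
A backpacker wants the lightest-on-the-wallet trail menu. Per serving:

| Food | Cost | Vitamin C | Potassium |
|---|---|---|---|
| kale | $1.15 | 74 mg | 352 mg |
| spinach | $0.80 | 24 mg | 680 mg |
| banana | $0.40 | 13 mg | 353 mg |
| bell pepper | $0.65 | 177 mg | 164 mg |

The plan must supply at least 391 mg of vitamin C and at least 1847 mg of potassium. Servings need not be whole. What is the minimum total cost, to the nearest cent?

For a min-cost LP with two ≥-constraints, a basic feasible solution has at most two positive variables.
kale only: max(391/74, 1847/352) = 5.284 servings → $6.08.
spinach only: max(391/24, 1847/680) = 16.29 servings → $13.03.
banana only: max(391/13, 1847/353) = 30.08 servings → $12.03.
bell pepper only: max(391/177, 1847/164) = 11.26 servings → $7.32.
kale + spinach with both targets exact would need a negative amount; discard.
kale + banana: the both-tight solution has a negative serving — not a feasible corner.
kale + bell pepper with both tight: 5.238 servings and 0.01902 servings → $6.04.
spinach + banana: the both-tight solution has a negative serving — not a feasible corner.
spinach + bell pepper with both tight: 2.257 servings and 1.903 servings → $3.04.
banana + bell pepper with both tight: 4.355 servings and 1.889 servings → $2.97.
Cheapest feasible corner: $2.97.

$2.97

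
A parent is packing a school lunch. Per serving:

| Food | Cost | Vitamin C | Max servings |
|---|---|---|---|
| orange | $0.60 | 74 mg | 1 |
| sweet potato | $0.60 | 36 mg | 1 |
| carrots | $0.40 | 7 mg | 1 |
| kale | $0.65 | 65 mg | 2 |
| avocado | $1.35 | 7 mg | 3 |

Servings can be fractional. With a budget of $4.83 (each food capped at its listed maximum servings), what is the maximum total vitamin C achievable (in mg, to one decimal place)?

257.0 mg

Vitamin C per dollar: orange 123.3, kale 100, sweet potato 60, carrots 17.5, avocado 5.185.
Take 1 serving of orange: spends $0.60, +74.0 mg vitamin C (running total 74.0 mg).
Take 2 servings of kale: spends $1.30, +130.0 mg vitamin C (running total 204.0 mg).
Take 1 serving of sweet potato: spends $0.60, +36.0 mg vitamin C (running total 240.0 mg).
Take 1 serving of carrots: spends $0.40, +7.0 mg vitamin C (running total 247.0 mg).
Take 1.43 servings of avocado: spends $1.93, +10.0 mg vitamin C (running total 257.0 mg).
Greedy by best ratio exhausts the cost allowance optimally: 257.0 mg.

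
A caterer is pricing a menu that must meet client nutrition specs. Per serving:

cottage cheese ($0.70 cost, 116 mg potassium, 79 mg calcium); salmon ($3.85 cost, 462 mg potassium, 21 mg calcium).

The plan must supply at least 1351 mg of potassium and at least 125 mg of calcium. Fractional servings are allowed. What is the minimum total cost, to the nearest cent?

$8.15

The cheapest plan sits at a corner of the feasible region — with two constraints it uses at most two foods.
cottage cheese only: max(1351/116, 125/79) = 11.65 servings → $8.15.
salmon only: max(1351/462, 125/21) = 5.952 servings → $22.92.
cottage cheese + salmon with both tight: 0.8625 servings and 2.708 servings → $11.03.
Cheapest feasible corner: $8.15.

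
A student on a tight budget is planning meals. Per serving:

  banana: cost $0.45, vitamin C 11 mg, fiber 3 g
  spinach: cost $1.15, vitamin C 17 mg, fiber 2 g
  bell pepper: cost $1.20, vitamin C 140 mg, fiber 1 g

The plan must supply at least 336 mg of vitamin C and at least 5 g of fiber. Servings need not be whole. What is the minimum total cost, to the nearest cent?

$3.20

Compare the cost at each extreme point of the feasible region.
banana only: max(336/11, 5/3) = 30.55 servings → $13.75.
spinach only: max(336/17, 5/2) = 19.76 servings → $22.73.
bell pepper only: max(336/140, 5/1) = 5 servings → $6.00.
banana + spinach with both targets exact would need a negative amount; discard.
banana + bell pepper with both tight: 0.89 servings and 2.33 servings → $3.20.
spinach + bell pepper with both tight: 1.384 servings and 2.232 servings → $4.27.
Cheapest feasible corner: $3.20.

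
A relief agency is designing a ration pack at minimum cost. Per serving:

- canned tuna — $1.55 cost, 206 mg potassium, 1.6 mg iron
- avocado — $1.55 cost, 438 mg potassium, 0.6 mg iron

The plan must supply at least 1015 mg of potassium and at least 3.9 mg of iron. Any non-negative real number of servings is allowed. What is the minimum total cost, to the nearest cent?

$5.16

An LP optimum is at a vertex; with two nutrient constraints at most two foods are used. Check each candidate.
canned tuna only: max(1015/206, 3.9/1.6) = 4.927 servings → $7.64.
avocado only: max(1015/438, 3.9/0.6) = 6.5 servings → $10.07.
canned tuna + avocado with both tight: 1.904 servings and 1.422 servings → $5.16.
Cheapest feasible corner: $5.16.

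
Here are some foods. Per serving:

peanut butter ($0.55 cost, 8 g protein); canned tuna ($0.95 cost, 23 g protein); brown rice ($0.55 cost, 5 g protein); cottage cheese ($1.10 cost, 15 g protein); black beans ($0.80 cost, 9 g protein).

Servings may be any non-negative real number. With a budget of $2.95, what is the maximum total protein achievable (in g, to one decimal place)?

71.4 g

Protein per dollar: canned tuna 24.21, peanut butter 14.55, cottage cheese 13.64, black beans 11.25, brown rice 9.091.
With no serving limits, spend the whole cost allowance on canned tuna: $2.95 / $0.95 × 23 g = 71.4 g.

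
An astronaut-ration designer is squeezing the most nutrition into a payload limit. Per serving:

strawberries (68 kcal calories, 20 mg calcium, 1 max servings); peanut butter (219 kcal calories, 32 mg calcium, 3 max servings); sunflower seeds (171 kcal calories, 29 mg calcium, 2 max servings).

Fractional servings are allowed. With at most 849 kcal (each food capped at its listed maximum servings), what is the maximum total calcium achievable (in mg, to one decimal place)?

142.1 mg

Calcium per kcal: strawberries 0.2941, sunflower seeds 0.1696, peanut butter 0.1461.
Take 1 serving of strawberries: uses 68 kcal, +20.0 mg calcium (running total 20.0 mg).
Take 2 servings of sunflower seeds: uses 342 kcal, +58.0 mg calcium (running total 78.0 mg).
Take 2.005 servings of peanut butter: uses 439 kcal, +64.1 mg calcium (running total 142.1 mg).
Greedy by best ratio exhausts the calories allowance optimally: 142.1 mg.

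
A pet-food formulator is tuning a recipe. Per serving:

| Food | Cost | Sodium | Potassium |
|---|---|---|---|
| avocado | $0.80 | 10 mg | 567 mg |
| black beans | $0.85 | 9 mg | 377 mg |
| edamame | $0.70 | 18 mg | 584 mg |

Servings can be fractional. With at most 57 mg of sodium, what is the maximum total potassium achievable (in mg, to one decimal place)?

3231.9 mg

Potassium per mg sodium: avocado 56.7, black beans 41.89, edamame 32.44.
With no serving limits, spend the whole sodium allowance on avocado: 57 mg / 10 mg × 567 mg = 3231.9 mg.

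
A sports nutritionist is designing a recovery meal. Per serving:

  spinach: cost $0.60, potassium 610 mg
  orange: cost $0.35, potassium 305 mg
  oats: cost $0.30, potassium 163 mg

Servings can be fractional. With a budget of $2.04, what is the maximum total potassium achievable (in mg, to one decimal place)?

2074.0 mg

Potassium per dollar: spinach 1017, orange 871.4, oats 543.3.
With no serving limits, spend the whole cost allowance on spinach: $2.04 / $0.60 × 610 mg = 2074.0 mg.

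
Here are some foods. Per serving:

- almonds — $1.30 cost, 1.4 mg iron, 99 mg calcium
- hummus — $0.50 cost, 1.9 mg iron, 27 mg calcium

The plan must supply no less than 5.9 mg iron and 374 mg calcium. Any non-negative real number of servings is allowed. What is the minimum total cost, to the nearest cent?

Check every corner: each single food scaled to meet both minima, and each pair solved so both constraints bind.
almonds only: max(5.9/1.4, 374/99) = 4.214 servings → $5.48.
hummus only: max(5.9/1.9, 374/27) = 13.85 servings → $6.93.
almonds + hummus with both tight: 3.668 servings and 0.4025 servings → $4.97.
The minimum over all feasible corners is $4.97.

$4.97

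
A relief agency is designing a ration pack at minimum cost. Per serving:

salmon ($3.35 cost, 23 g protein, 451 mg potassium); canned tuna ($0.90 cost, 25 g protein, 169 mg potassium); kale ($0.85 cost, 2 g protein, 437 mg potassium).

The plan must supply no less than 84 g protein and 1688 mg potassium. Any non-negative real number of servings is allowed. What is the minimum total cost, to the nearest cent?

salmon only: max(84/23, 1688/451) = 3.743 servings → $12.54.
canned tuna only: max(84/25, 1688/169) = 9.988 servings → $8.99.
kale only: max(84/2, 1688/437) = 42 servings → $35.70.
salmon + canned tuna: intersection lies outside the first quadrant.
salmon + kale with both tight: 3.643 servings and 0.1027 servings → $12.29.
canned tuna + kale with both tight: 3.148 servings and 2.645 servings → $5.08.
Cheapest feasible corner: $5.08.

$5.08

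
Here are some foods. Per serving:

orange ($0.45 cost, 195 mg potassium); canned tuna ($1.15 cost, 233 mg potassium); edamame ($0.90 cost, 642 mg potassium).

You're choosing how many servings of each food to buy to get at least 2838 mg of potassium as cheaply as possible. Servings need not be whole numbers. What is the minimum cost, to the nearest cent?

$3.98

Cost per mg of potassium: edamame $0.0014, orange $0.0023, canned tuna $0.0049.
With no serving limits, use only edamame: 2838 mg / 642 mg = 4.421 servings × $0.90 = $3.98.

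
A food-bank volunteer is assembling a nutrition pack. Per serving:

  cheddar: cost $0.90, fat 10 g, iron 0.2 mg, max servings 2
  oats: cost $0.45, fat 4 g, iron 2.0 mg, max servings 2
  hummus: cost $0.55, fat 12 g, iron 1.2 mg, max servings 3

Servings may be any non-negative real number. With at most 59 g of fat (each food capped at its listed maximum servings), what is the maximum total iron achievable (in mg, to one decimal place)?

Iron per g fat: oats 0.5, hummus 0.1, cheddar 0.02.
Take 2 servings of oats: uses 8 g fat, +4.0 mg iron (running total 4.0 mg).
Take 3 servings of hummus: uses 36 g fat, +3.6 mg iron (running total 7.6 mg).
Take 1.5 servings of cheddar: uses 15 g fat, +0.3 mg iron (running total 7.9 mg).
Greedy by best ratio exhausts the fat allowance optimally: 7.9 mg.

7.9 mg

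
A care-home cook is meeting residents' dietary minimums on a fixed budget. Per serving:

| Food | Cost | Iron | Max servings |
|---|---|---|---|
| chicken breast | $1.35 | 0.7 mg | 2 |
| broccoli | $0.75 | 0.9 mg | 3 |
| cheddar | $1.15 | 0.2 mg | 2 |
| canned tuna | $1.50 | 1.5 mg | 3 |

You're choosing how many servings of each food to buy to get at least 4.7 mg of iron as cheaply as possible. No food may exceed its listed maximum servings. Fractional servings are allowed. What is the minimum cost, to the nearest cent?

Cost per mg of iron: broccoli $0.8333, canned tuna $1.0000, chicken breast $1.9286, cheddar $5.7500.
Take 3 servings of broccoli: +2.7 mg iron for $2.25 (total $2.25, still need 2.0 mg).
Take 1.333 servings of canned tuna: +2.0 mg iron for $2.00 (total $4.25, still need 0.0 mg).
Filling from the cheapest source first is optimal under one linear minimum: $4.25.

$4.25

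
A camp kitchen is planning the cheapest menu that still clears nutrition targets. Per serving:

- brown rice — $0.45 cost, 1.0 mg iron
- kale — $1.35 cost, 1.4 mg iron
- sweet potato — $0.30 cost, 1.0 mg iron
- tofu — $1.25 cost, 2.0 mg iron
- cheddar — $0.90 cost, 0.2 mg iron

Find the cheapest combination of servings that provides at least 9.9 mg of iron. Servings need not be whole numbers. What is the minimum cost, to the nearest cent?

$2.97

Cost per mg of iron: sweet potato $0.3000, brown rice $0.4500, tofu $0.6250, kale $0.9643, cheddar $4.5000.
With no serving limits, use only sweet potato: 9.9 mg / 1.0 mg = 9.9 servings × $0.30 = $2.97.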